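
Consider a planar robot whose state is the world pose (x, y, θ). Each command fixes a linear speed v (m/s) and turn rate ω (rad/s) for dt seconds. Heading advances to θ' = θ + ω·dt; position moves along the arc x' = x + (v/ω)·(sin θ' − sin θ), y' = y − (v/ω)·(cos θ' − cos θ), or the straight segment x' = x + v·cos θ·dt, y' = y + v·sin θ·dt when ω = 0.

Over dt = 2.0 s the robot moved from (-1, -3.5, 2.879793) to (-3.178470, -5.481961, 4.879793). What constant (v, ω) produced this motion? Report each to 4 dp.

Δθ = 4.879793 − 2.879793 = 2.000000
ω = Δθ/dt = 2.000000/2.0 = 1.0000
R = Δx/(sin θ' − sin θ) = 1.7500
v = R·ω = 1.7500·1.0000 = 1.7500

v = 1.7500, ω = 1.0000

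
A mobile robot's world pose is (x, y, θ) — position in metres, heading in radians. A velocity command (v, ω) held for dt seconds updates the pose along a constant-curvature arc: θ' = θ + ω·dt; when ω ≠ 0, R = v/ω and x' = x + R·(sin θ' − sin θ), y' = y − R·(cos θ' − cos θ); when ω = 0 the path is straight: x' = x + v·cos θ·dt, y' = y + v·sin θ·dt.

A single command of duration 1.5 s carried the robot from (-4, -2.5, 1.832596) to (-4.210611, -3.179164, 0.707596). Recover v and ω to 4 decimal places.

Δθ = 0.707596 − 1.832596 = -1.125000
ω = Δθ/dt = -1.125000/1.5 = -0.7500
R = −Δy/(cos θ' − cos θ) = 0.6667
v = R·ω = 0.6667·-0.7500 = -0.5000

v = -0.5000, ω = -0.7500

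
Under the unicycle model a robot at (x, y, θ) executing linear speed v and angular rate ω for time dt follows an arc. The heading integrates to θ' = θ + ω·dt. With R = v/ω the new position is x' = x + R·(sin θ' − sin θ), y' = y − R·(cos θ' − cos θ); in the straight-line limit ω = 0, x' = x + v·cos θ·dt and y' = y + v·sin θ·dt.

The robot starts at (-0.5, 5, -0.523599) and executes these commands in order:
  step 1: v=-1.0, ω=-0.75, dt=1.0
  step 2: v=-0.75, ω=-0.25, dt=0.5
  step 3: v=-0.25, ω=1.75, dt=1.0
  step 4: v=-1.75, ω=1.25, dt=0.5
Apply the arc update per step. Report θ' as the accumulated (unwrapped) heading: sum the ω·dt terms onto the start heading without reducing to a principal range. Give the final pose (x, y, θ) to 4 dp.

step 1: θ'=-1.2736 (R=1.3333) → pose (-1.1082, 5.7642, -1.2736)
step 2: θ'=-1.3986 (R=3.0000) → pose (-1.1954, 6.1287, -1.3986)
step 3: θ'=0.3514 (R=-0.1429) → pose (-1.3853, 6.2384, 0.3514)
step 4: θ'=0.9764 (R=-1.4000) → pose (-2.0633, 5.7079, 0.9764)

(-2.0633, 5.7079, 0.9764)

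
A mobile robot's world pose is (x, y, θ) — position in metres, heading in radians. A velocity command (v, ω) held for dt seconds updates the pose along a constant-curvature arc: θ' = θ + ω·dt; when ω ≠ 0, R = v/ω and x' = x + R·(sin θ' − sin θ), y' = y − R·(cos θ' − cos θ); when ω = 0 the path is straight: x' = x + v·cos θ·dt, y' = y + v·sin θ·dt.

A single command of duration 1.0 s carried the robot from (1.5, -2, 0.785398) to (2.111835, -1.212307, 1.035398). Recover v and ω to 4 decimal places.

v = 1.0000, ω = 0.2500

Δθ = 1.035398 − 0.785398 = 0.250000
ω = Δθ/dt = 0.250000/1.0 = 0.2500
R = −Δy/(cos θ' − cos θ) = 4.0000
v = R·ω = 4.0000·0.2500 = 1.0000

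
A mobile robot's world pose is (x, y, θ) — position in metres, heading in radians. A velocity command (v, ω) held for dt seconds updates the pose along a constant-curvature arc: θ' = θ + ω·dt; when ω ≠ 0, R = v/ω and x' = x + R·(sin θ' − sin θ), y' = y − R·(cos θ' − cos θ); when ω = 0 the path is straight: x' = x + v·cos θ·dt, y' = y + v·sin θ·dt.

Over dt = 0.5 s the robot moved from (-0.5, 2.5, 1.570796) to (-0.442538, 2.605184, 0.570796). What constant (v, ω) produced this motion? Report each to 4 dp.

v = 0.2500, ω = -2.0000

Δθ = 0.570796 − 1.570796 = -1.000000
ω = Δθ/dt = -1.000000/0.5 = -2.0000
R = −Δy/(cos θ' − cos θ) = -0.1250
v = R·ω = -0.1250·-2.0000 = 0.2500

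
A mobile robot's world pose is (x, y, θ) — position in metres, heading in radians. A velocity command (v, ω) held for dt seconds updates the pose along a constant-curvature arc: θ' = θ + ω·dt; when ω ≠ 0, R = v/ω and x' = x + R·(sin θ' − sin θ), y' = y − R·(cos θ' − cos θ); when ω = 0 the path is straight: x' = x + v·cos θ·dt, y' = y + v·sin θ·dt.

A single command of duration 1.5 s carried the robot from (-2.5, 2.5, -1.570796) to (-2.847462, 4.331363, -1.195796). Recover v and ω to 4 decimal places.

v = -1.2500, ω = 0.2500

Δθ = -1.195796 − -1.570796 = 0.375000
ω = Δθ/dt = 0.375000/1.5 = 0.2500
R = −Δy/(cos θ' − cos θ) = -5.0000
v = R·ω = -5.0000·0.2500 = -1.2500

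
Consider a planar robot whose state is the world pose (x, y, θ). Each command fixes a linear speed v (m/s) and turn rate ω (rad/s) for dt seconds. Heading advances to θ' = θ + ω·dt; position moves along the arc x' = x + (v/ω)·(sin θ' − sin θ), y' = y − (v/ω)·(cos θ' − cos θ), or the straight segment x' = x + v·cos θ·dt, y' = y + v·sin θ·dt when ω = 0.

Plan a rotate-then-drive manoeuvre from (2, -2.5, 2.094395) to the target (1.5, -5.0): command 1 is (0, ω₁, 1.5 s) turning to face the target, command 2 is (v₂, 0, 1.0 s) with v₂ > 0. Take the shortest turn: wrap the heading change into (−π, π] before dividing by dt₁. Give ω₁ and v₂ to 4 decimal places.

ω₁ = 1.6137, v₂ = 2.5495

heading to target = atan2(-5−-2.5, 1.5−2) = -1.7682
Δθ = wrap(-1.7682 − 2.0944) = 2.4206; ω₁ = Δθ/dt₁ = 1.6137
distance = √((1.5−2)² + (-5−-2.5)²) = 2.5495; v₂ = distance/dt₂ = 2.5495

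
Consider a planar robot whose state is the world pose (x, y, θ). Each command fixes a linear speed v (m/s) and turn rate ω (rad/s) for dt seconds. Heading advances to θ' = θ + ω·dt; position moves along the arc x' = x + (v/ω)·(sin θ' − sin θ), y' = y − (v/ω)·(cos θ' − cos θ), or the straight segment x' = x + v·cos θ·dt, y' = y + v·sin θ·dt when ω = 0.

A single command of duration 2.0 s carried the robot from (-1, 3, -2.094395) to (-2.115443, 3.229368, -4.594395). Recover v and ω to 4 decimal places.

v = 0.7500, ω = -1.2500

Δθ = -4.594395 − -2.094395 = -2.500000
ω = Δθ/dt = -2.500000/2.0 = -1.2500
R = Δx/(sin θ' − sin θ) = -0.6000
v = R·ω = -0.6000·-1.2500 = 0.7500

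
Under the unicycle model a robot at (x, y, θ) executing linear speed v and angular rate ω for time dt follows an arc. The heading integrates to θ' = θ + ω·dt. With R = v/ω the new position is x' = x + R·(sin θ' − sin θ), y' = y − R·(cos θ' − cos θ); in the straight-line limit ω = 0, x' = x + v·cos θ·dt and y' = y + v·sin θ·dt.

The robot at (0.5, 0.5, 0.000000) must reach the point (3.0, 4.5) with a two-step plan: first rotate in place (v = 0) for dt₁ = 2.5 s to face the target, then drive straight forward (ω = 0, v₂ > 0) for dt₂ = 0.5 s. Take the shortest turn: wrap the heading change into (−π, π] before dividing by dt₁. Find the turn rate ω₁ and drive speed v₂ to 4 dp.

heading to target = atan2(4.5−0.5, 3−0.5) = 1.0122
Δθ = wrap(1.0122 − 0.0000) = 1.0122; ω₁ = Δθ/dt₁ = 0.4049
distance = √((3−0.5)² + (4.5−0.5)²) = 4.7170; v₂ = distance/dt₂ = 9.4340

ω₁ = 0.4049, v₂ = 9.4340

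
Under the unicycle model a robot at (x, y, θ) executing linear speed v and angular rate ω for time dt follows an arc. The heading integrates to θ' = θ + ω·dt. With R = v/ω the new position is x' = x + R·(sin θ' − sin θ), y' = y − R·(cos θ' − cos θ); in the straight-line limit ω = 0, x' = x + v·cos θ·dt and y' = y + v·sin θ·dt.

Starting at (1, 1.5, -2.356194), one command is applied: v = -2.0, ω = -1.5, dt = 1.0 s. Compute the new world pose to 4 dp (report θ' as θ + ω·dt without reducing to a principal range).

θ' = -2.3562 + -1.5·1.0 = -3.8562
R = v/ω = -2.0/-1.5 = 1.3333
x' = 1 + 1.3333·(sin -3.8562 − sin -2.3562) = 2.8166
y' = 1.5 − 1.3333·(cos -3.8562 − cos -2.3562) = 1.5643

(2.8166, 1.5643, -3.8562)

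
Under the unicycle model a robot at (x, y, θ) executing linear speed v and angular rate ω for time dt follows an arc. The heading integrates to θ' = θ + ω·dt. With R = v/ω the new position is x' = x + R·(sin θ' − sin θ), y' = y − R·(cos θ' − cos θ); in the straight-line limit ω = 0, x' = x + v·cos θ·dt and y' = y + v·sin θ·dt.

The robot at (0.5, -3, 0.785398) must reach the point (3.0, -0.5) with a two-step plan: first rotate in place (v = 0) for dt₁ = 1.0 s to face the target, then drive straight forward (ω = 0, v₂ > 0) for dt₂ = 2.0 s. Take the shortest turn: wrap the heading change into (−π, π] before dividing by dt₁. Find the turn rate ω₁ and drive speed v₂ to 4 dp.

heading to target = atan2(-0.5−-3, 3−0.5) = 0.7854
Δθ = wrap(0.7854 − 0.7854) = 0.0000; ω₁ = Δθ/dt₁ = 0.0000
distance = √((3−0.5)² + (-0.5−-3)²) = 3.5355; v₂ = distance/dt₂ = 1.7678

ω₁ = 0.0000, v₂ = 1.7678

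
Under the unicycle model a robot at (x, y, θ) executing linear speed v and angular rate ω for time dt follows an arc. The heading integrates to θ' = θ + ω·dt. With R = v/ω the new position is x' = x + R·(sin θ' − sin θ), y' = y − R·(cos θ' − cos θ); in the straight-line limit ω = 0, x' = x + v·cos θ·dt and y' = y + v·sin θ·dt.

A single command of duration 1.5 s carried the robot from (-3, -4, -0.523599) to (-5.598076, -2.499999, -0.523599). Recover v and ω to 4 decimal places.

v = -2.0000, ω = 0.0000

Δθ = -0.523599 − -0.523599 = 0.000000
ω = Δθ/dt = 0.000000/1.5 = 0.0000
ω = 0 → v = (Δx·cos θ + Δy·sin θ)/dt = -2.0000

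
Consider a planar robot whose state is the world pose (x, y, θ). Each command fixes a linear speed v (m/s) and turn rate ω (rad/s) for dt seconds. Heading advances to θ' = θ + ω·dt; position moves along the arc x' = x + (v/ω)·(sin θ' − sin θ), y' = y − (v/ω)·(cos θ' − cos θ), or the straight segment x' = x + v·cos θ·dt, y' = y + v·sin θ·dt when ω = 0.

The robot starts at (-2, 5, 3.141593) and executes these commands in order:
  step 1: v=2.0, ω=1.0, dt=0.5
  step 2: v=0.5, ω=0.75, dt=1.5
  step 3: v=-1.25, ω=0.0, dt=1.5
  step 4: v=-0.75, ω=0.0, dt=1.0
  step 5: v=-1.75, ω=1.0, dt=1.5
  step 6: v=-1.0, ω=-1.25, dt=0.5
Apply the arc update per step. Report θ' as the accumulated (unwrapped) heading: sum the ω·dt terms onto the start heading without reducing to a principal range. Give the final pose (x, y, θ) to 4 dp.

(-5.6310, 8.5691, 5.6416)

step 1: θ'=3.6416 (R=2.0000) → pose (-2.9589, 4.7552, 3.6416)
step 2: θ'=4.7666 (R=0.6667) → pose (-3.3049, 4.1340, 4.7666)
step 3: θ'=4.7666 (straight) → pose (-3.4065, 6.0062, 4.7666)
step 4: θ'=4.7666 (straight) → pose (-3.4471, 6.7551, 4.7666)
step 5: θ'=6.2666 (R=-1.7500) → pose (-5.1655, 8.4101, 6.2666)
step 6: θ'=5.6416 (R=0.8000) → pose (-5.6310, 8.5691, 5.6416)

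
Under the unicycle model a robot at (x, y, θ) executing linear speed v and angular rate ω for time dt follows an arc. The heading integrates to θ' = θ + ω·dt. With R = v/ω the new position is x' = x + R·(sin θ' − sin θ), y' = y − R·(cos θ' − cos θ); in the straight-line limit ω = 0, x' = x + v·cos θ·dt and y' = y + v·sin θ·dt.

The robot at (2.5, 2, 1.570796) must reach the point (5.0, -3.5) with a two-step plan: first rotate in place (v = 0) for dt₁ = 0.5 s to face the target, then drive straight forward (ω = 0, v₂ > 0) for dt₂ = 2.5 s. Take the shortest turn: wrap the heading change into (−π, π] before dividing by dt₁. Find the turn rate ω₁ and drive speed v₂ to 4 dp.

ω₁ = -5.4299, v₂ = 2.4166

heading to target = atan2(-3.5−2, 5−2.5) = -1.1442
Δθ = wrap(-1.1442 − 1.5708) = -2.7150; ω₁ = Δθ/dt₁ = -5.4299
distance = √((5−2.5)² + (-3.5−2)²) = 6.0415; v₂ = distance/dt₂ = 2.4166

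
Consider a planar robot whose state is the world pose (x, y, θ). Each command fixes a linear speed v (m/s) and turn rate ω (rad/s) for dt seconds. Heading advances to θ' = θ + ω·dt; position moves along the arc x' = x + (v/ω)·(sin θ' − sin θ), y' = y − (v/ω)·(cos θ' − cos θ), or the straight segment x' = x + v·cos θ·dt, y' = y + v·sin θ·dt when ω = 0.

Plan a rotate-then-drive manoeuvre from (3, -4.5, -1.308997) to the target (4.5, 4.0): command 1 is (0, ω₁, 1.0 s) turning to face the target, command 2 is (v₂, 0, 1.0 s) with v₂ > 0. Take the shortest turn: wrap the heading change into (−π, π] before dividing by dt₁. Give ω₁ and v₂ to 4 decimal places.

heading to target = atan2(4−-4.5, 4.5−3) = 1.3961
Δθ = wrap(1.3961 − -1.3090) = 2.7051; ω₁ = Δθ/dt₁ = 2.7051
distance = √((4.5−3)² + (4−-4.5)²) = 8.6313; v₂ = distance/dt₂ = 8.6313

ω₁ = 2.7051, v₂ = 8.6313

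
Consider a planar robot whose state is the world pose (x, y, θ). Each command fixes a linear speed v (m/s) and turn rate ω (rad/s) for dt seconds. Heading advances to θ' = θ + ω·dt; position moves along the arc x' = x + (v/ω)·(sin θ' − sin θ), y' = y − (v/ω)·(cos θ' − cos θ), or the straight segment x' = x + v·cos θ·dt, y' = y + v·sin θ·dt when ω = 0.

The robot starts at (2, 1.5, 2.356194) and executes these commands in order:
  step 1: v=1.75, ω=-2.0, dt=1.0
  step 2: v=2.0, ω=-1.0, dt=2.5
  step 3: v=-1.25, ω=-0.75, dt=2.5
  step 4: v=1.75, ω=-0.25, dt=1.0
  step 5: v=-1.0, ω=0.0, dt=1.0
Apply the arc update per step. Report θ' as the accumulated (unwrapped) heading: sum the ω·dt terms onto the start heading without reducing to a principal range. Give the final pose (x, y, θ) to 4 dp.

step 1: θ'=0.3562 (R=-0.8750) → pose (2.3136, 2.9388, 0.3562)
step 2: θ'=-2.1438 (R=-2.0000) → pose (4.6916, -0.0200, -2.1438)
step 3: θ'=-4.0188 (R=1.6667) → pose (7.3736, 0.1419, -4.0188)
step 4: θ'=-4.2688 (R=-7.0000) → pose (6.4338, 1.6127, -4.2688)
step 5: θ'=-4.2688 (straight) → pose (6.8630, 0.7095, -4.2688)

(6.8630, 0.7095, -4.2688)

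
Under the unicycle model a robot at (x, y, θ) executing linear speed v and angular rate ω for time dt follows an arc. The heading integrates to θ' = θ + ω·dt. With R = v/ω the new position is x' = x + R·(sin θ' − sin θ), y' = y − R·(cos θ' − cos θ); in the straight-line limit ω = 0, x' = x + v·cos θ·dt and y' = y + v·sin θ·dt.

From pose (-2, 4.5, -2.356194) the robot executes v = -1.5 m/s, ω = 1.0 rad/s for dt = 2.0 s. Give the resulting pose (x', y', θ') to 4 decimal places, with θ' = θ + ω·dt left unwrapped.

θ' = -2.3562 + 1.0·2.0 = -0.3562
R = v/ω = -1.5/1.0 = -1.5000
x' = -2 + -1.5000·(sin -0.3562 − sin -2.3562) = -2.5376
y' = 4.5 − -1.5000·(cos -0.3562 − cos -2.3562) = 6.9665

(-2.5376, 6.9665, -0.3562)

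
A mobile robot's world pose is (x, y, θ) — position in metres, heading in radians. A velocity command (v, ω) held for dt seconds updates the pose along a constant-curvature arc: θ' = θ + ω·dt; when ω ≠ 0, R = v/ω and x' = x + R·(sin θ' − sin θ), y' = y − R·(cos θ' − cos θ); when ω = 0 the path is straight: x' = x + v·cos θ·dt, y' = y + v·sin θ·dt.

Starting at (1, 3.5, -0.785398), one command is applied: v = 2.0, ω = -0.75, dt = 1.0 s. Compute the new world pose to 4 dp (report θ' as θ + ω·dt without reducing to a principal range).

θ' = -0.7854 + -0.75·1.0 = -1.5354
R = v/ω = 2.0/-0.75 = -2.6667
x' = 1 + -2.6667·(sin -1.5354 − sin -0.7854) = 1.7794
y' = 3.5 − -2.6667·(cos -1.5354 − cos -0.7854) = 1.7088

(1.7794, 1.7088, -1.5354)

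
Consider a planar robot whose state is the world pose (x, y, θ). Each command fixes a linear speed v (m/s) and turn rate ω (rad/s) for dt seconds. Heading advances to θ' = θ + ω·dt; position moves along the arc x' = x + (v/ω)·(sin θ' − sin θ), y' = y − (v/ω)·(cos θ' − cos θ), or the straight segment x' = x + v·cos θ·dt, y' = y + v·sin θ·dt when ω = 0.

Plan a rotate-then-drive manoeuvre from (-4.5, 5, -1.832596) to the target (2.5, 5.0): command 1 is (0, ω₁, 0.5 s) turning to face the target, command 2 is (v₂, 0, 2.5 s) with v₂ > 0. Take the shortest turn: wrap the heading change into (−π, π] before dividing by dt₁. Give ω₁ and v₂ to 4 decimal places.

heading to target = atan2(5−5, 2.5−-4.5) = 0.0000
Δθ = wrap(0.0000 − -1.8326) = 1.8326; ω₁ = Δθ/dt₁ = 3.6652
distance = √((2.5−-4.5)² + (5−5)²) = 7.0000; v₂ = distance/dt₂ = 2.8000

ω₁ = 3.6652, v₂ = 2.8000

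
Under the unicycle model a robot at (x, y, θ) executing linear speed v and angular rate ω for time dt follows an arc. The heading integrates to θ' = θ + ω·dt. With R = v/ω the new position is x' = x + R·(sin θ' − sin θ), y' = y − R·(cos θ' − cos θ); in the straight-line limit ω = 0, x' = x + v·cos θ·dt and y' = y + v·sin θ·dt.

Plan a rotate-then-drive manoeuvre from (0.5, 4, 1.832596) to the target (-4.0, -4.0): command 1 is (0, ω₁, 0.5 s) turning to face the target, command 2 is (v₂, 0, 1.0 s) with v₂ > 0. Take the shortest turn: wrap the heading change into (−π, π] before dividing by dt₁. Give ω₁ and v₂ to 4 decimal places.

heading to target = atan2(-4−4, -4−0.5) = -2.0832
Δθ = wrap(-2.0832 − 1.8326) = 2.3674; ω₁ = Δθ/dt₁ = 4.7348
distance = √((-4−0.5)² + (-4−4)²) = 9.1788; v₂ = distance/dt₂ = 9.1788

ω₁ = 4.7348, v₂ = 9.1788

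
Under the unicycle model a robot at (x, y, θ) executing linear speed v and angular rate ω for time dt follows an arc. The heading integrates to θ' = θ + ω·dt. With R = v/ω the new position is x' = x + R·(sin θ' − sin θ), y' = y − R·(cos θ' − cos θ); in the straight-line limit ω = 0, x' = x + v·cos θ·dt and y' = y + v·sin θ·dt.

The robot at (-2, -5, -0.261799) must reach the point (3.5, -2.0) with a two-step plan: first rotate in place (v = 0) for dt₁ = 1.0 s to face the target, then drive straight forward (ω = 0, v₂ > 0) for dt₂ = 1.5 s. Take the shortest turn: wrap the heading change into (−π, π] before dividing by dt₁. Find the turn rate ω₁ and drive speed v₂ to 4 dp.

heading to target = atan2(-2−-5, 3.5−-2) = 0.4993
Δθ = wrap(0.4993 − -0.2618) = 0.7611; ω₁ = Δθ/dt₁ = 0.7611
distance = √((3.5−-2)² + (-2−-5)²) = 6.2650; v₂ = distance/dt₂ = 4.1767

ω₁ = 0.7611, v₂ = 4.1767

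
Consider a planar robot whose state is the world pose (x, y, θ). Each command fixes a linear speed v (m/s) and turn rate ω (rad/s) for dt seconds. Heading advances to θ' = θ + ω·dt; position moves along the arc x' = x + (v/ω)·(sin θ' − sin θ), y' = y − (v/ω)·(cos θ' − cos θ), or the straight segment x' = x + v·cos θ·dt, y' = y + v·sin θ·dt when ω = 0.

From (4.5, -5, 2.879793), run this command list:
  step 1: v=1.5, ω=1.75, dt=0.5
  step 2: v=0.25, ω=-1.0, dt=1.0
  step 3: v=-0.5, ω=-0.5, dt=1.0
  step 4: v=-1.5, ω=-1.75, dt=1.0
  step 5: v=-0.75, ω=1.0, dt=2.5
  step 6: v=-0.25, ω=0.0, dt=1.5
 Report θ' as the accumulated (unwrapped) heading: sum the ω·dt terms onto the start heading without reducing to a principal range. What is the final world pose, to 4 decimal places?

step 1: θ'=3.7548 (R=0.8571) → pose (3.7849, -5.1270, 3.7548)
step 2: θ'=2.7548 (R=-0.2500) → pose (3.5467, -5.1540, 2.7548)
step 3: θ'=2.2548 (R=1.0000) → pose (3.9445, -5.4483, 2.2548)
step 4: θ'=0.5048 (R=0.8571) → pose (3.6947, -6.7401, 0.5048)
step 5: θ'=3.0048 (R=-0.7500) → pose (3.9552, -8.1396, 3.0048)
step 6: θ'=3.0048 (straight) → pose (4.3267, -8.1907, 3.0048)

(4.3267, -8.1907, 3.0048)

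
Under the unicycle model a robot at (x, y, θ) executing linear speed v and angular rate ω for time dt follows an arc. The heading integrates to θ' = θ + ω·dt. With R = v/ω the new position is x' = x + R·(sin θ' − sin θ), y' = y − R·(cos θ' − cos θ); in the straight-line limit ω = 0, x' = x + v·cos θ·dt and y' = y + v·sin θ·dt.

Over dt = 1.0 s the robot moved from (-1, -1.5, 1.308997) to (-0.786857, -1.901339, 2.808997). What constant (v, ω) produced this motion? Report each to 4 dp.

v = -0.5000, ω = 1.5000

Δθ = 2.808997 − 1.308997 = 1.500000
ω = Δθ/dt = 1.500000/1.0 = 1.5000
R = −Δy/(cos θ' − cos θ) = -0.3333
v = R·ω = -0.3333·1.5000 = -0.5000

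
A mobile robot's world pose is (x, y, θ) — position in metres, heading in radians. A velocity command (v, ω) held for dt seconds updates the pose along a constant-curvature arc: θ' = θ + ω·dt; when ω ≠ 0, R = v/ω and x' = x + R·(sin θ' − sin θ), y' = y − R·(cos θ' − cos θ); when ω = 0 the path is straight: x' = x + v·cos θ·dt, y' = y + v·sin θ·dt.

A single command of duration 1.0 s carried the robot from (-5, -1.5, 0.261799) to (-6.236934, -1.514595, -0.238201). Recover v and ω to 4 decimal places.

Δθ = -0.238201 − 0.261799 = -0.500000
ω = Δθ/dt = -0.500000/1.0 = -0.5000
R = Δx/(sin θ' − sin θ) = 2.5000
v = R·ω = 2.5000·-0.5000 = -1.2500

v = -1.2500, ω = -0.5000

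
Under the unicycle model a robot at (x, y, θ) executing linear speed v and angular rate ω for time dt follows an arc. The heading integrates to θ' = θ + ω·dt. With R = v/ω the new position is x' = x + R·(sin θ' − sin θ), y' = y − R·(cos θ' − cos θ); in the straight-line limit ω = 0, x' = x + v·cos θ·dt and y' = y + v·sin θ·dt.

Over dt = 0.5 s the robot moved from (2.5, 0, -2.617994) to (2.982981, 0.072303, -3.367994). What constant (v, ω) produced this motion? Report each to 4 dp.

v = -1.0000, ω = -1.5000

Δθ = -3.367994 − -2.617994 = -0.750000
ω = Δθ/dt = -0.750000/0.5 = -1.5000
R = Δx/(sin θ' − sin θ) = 0.6667
v = R·ω = 0.6667·-1.5000 = -1.0000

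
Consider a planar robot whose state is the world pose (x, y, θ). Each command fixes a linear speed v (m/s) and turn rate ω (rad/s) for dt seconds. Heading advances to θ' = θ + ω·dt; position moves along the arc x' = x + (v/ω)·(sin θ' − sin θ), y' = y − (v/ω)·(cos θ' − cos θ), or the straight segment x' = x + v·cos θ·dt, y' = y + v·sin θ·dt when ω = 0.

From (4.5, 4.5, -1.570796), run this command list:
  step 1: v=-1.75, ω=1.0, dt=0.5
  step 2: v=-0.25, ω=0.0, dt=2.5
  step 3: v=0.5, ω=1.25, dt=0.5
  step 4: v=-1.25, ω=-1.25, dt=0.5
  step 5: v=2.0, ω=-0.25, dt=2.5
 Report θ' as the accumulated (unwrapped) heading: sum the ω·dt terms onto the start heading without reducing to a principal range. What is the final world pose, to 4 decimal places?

step 1: θ'=-1.0708 (R=-1.7500) → pose (4.2858, 5.3390, -1.0708)
step 2: θ'=-1.0708 (straight) → pose (3.9861, 5.8875, -1.0708)
step 3: θ'=-0.4458 (R=0.4000) → pose (4.1647, 5.7183, -0.4458)
step 4: θ'=-1.0708 (R=1.0000) → pose (3.7183, 6.1412, -1.0708)
step 5: θ'=-1.6958 (R=-8.0000) → pose (4.6352, 1.3084, -1.6958)

(4.6352, 1.3084, -1.6958)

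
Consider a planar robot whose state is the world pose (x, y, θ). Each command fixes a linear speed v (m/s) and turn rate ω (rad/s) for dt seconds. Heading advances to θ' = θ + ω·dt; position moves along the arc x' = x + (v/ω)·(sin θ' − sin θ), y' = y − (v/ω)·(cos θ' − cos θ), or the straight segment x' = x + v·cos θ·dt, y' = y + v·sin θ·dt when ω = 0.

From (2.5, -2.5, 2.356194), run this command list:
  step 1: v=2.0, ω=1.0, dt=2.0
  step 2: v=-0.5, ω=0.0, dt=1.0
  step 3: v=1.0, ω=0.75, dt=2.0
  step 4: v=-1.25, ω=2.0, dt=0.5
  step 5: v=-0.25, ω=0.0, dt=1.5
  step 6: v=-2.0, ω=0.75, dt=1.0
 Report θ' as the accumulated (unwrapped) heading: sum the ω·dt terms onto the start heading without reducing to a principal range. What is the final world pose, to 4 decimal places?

(-1.9691, -6.2605, 7.6062)

step 1: θ'=4.3562 (R=2.0000) → pose (-0.7887, -3.2168, 4.3562)
step 2: θ'=4.3562 (straight) → pose (-0.6143, -2.7482, 4.3562)
step 3: θ'=5.8562 (R=1.3333) → pose (0.0831, -4.4267, 5.8562)
step 4: θ'=6.8562 (R=-0.6250) → pose (-0.5145, -4.4705, 6.8562)
step 5: θ'=6.8562 (straight) → pose (-0.8296, -4.6738, 6.8562)
step 6: θ'=7.6062 (R=-2.6667) → pose (-1.9691, -6.2605, 7.6062)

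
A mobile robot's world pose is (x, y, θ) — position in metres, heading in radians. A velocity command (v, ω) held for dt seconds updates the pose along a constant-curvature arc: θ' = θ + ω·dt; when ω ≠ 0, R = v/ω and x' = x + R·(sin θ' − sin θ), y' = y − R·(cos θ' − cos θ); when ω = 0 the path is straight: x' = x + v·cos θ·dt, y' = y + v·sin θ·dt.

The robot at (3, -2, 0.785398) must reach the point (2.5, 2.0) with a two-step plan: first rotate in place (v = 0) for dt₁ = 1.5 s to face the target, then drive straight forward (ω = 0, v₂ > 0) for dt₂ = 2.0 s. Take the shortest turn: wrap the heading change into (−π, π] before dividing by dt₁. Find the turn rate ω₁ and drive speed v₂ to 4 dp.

ω₁ = 0.6065, v₂ = 2.0156

heading to target = atan2(2−-2, 2.5−3) = 1.6952
Δθ = wrap(1.6952 − 0.7854) = 0.9098; ω₁ = Δθ/dt₁ = 0.6065
distance = √((2.5−3)² + (2−-2)²) = 4.0311; v₂ = distance/dt₂ = 2.0156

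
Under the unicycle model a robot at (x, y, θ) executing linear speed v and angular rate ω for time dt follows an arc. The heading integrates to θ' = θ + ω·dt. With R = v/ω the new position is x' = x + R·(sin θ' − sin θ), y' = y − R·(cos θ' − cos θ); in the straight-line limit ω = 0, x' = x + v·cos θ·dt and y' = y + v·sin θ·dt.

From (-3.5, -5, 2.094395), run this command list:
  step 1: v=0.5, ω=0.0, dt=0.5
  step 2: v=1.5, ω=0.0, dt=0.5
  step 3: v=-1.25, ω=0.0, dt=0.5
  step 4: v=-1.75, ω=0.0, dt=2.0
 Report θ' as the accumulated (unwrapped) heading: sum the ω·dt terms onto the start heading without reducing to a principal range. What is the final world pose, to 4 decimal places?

(-1.9375, -7.7063, 2.0944)

step 1: θ'=2.0944 (straight) → pose (-3.6250, -4.7835, 2.0944)
step 2: θ'=2.0944 (straight) → pose (-4.0000, -4.1340, 2.0944)
step 3: θ'=2.0944 (straight) → pose (-3.6875, -4.6752, 2.0944)
step 4: θ'=2.0944 (straight) → pose (-1.9375, -7.7063, 2.0944)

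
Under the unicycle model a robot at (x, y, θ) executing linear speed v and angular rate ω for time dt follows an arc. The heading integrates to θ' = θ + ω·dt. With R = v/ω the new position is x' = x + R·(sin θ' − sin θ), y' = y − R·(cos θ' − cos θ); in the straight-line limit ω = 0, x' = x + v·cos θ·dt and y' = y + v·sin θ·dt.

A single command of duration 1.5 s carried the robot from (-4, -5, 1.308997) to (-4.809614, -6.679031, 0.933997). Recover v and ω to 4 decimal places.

v = -1.2500, ω = -0.2500

Δθ = 0.933997 − 1.308997 = -0.375000
ω = Δθ/dt = -0.375000/1.5 = -0.2500
R = −Δy/(cos θ' − cos θ) = 5.0000
v = R·ω = 5.0000·-0.2500 = -1.2500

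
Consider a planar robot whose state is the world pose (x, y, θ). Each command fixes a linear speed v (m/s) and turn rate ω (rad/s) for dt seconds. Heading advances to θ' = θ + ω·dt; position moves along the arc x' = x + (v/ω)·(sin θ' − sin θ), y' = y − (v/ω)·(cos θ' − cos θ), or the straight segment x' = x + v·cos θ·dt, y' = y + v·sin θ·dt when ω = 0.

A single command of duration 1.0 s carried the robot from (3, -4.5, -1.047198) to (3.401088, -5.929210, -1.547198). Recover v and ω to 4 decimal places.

Δθ = -1.547198 − -1.047198 = -0.500000
ω = Δθ/dt = -0.500000/1.0 = -0.5000
R = −Δy/(cos θ' − cos θ) = -3.0000
v = R·ω = -3.0000·-0.5000 = 1.5000

v = 1.5000, ω = -0.5000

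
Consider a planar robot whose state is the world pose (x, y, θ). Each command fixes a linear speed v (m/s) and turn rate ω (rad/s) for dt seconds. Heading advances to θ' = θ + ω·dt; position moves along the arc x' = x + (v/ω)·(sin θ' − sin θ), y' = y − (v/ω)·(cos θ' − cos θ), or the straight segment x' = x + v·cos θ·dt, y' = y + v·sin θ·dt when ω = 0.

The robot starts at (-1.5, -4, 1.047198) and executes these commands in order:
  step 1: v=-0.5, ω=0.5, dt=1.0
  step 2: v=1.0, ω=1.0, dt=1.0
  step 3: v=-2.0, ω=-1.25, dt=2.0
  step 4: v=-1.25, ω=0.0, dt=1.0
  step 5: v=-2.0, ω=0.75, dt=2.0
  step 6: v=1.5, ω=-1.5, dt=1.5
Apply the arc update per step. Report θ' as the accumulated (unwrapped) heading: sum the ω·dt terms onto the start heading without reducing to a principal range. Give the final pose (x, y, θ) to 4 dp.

step 1: θ'=1.5472 (R=-1.0000) → pose (-1.6337, -4.4764, 1.5472)
step 2: θ'=2.5472 (R=1.0000) → pose (-2.0734, -3.6243, 2.5472)
step 3: θ'=0.0472 (R=1.6000) → pose (-2.8939, -6.5481, 0.0472)
step 4: θ'=0.0472 (straight) → pose (-4.1425, -6.6071, 0.0472)
step 5: θ'=1.5472 (R=-2.6667) → pose (-6.6827, -9.2079, 1.5472)
step 6: θ'=-0.7028 (R=-1.0000) → pose (-5.0366, -8.4684, -0.7028)

(-5.0366, -8.4684, -0.7028)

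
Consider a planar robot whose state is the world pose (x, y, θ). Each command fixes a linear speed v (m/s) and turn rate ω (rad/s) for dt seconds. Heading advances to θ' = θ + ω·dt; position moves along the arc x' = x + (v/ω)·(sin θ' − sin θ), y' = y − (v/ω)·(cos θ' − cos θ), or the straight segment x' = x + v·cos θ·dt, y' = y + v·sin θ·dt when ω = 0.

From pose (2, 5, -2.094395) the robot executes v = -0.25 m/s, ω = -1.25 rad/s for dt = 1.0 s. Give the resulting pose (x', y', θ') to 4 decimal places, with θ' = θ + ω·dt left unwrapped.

θ' = -2.0944 + -1.25·1.0 = -3.3444
R = v/ω = -0.25/-1.25 = 0.2000
x' = 2 + 0.2000·(sin -3.3444 − sin -2.0944) = 2.2135
y' = 5 − 0.2000·(cos -3.3444 − cos -2.0944) = 5.0959

(2.2135, 5.0959, -3.3444)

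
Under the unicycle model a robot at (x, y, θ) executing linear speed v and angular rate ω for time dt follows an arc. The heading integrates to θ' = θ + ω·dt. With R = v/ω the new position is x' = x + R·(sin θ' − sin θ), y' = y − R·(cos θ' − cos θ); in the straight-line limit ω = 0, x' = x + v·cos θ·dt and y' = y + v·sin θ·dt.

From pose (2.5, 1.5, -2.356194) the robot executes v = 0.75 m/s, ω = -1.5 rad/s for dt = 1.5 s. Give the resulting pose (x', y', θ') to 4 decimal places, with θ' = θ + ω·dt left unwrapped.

(1.6493, 1.8006, -4.6062)

θ' = -2.3562 + -1.5·1.5 = -4.6062
R = v/ω = 0.75/-1.5 = -0.5000
x' = 2.5 + -0.5000·(sin -4.6062 − sin -2.3562) = 1.6493
y' = 1.5 − -0.5000·(cos -4.6062 − cos -2.3562) = 1.8006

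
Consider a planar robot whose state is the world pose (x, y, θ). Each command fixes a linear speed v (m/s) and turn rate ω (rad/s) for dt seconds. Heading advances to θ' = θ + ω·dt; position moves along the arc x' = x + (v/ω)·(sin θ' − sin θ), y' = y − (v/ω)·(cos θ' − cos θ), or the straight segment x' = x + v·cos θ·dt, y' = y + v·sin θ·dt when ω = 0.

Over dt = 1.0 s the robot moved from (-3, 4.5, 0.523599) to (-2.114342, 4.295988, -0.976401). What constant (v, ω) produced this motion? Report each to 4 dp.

Δθ = -0.976401 − 0.523599 = -1.500000
ω = Δθ/dt = -1.500000/1.0 = -1.5000
R = Δx/(sin θ' − sin θ) = -0.6667
v = R·ω = -0.6667·-1.5000 = 1.0000

v = 1.0000, ω = -1.5000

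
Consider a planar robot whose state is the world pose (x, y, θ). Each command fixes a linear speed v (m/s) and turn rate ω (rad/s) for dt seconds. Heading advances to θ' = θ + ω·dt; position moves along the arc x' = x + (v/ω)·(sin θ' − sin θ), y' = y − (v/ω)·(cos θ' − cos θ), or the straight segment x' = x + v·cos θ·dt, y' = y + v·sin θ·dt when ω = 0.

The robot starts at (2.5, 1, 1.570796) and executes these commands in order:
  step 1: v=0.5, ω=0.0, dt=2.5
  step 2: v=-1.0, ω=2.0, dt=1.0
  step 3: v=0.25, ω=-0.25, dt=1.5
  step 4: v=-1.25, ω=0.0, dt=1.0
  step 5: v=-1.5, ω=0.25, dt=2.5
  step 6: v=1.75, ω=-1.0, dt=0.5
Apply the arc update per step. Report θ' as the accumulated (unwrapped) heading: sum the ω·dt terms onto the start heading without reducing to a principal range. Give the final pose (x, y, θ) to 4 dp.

step 1: θ'=1.5708 (straight) → pose (2.5000, 2.2500, 1.5708)
step 2: θ'=3.5708 (R=-0.5000) → pose (3.2081, 1.7954, 3.5708)
step 3: θ'=3.1958 (R=-1.0000) → pose (2.8461, 1.7061, 3.1958)
step 4: θ'=3.1958 (straight) → pose (4.0943, 1.7738, 3.1958)
step 5: θ'=3.8208 (R=-6.0000) → pose (7.5382, 3.0966, 3.8208)
step 6: θ'=3.3208 (R=-1.7500) → pose (6.7509, 2.7362, 3.3208)

(6.7509, 2.7362, 3.3208)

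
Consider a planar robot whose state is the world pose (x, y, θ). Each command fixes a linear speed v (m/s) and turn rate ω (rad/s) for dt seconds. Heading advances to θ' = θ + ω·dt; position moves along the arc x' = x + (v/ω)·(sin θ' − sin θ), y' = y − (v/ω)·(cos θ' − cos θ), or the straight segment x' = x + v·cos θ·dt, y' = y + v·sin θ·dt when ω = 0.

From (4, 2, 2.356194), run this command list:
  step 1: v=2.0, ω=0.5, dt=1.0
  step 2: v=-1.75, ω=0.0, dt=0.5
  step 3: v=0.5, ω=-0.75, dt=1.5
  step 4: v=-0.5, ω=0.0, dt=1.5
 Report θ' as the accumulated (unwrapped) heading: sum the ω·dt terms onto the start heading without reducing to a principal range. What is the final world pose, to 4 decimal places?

(2.7867, 2.5563, 1.7312)

step 1: θ'=2.8562 (R=4.0000) → pose (2.2977, 3.0098, 2.8562)
step 2: θ'=2.8562 (straight) → pose (3.1373, 2.7634, 2.8562)
step 3: θ'=1.7312 (R=-0.6667) → pose (2.6669, 3.2967, 1.7312)
step 4: θ'=1.7312 (straight) → pose (2.7867, 2.5563, 1.7312)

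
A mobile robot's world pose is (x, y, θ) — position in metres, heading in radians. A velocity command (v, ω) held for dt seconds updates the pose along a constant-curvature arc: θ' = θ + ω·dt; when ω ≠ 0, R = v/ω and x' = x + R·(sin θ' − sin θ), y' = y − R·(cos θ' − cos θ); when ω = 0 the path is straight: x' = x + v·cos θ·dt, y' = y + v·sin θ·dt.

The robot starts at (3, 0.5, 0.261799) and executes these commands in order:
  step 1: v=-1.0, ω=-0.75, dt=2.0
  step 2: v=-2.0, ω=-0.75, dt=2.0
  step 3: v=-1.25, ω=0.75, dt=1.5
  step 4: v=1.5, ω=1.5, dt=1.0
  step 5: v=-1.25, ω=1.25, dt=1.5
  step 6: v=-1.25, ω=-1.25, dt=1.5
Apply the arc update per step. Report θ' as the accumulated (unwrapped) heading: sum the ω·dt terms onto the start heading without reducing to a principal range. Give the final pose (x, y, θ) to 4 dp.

(2.5759, 2.7352, -0.1132)

step 1: θ'=-1.2382 (R=1.3333) → pose (1.3946, 1.3526, -1.2382)
step 2: θ'=-2.7382 (R=2.6667) → pose (2.8684, 4.6759, -2.7382)
step 3: θ'=-1.6132 (R=-1.6667) → pose (3.8793, 6.1381, -1.6132)
step 4: θ'=-0.1132 (R=1.0000) → pose (4.7655, 5.1021, -0.1132)
step 5: θ'=1.7618 (R=-1.0000) → pose (3.6707, 3.9187, 1.7618)
step 6: θ'=-0.1132 (R=1.0000) → pose (2.5759, 2.7352, -0.1132)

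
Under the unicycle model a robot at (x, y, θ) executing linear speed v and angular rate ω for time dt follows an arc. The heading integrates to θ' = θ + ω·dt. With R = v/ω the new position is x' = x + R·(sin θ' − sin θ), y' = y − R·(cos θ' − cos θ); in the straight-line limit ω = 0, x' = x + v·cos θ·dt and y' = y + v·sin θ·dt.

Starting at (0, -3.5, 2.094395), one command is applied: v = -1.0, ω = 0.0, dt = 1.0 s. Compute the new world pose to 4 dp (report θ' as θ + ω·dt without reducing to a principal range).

θ' = 2.0944 + 0.0·1.0 = 2.0944
ω = 0 → straight: x' = 0 + -1.0·cos(2.0944)·1.0 = 0.5000
y' = -3.5 + -1.0·sin(2.0944)·1.0 = -4.3660

(0.5000, -4.3660, 2.0944)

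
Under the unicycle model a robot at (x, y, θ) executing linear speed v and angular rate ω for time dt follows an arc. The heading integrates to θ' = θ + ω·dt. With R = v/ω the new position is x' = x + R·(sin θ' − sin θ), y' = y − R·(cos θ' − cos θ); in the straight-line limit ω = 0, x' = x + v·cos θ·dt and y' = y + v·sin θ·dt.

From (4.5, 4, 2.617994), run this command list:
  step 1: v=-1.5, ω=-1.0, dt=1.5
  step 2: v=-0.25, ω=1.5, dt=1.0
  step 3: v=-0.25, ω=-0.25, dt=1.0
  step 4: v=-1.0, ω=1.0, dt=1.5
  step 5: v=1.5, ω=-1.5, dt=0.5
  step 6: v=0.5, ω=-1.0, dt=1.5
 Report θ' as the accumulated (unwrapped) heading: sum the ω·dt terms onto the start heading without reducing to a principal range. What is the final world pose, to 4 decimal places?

step 1: θ'=1.1180 (R=1.5000) → pose (5.0988, 2.0447, 1.1180)
step 2: θ'=2.6180 (R=-0.1667) → pose (5.1654, 1.8275, 2.6180)
step 3: θ'=2.3680 (R=1.0000) → pose (5.3641, 1.6769, 2.3680)
step 4: θ'=3.8680 (R=-1.0000) → pose (6.7270, 1.6447, 3.8680)
step 5: θ'=3.1180 (R=-1.0000) → pose (6.0392, 1.3925, 3.1180)
step 6: θ'=1.6180 (R=-0.5000) → pose (5.5516, 1.8688, 1.6180)

(5.5516, 1.8688, 1.6180)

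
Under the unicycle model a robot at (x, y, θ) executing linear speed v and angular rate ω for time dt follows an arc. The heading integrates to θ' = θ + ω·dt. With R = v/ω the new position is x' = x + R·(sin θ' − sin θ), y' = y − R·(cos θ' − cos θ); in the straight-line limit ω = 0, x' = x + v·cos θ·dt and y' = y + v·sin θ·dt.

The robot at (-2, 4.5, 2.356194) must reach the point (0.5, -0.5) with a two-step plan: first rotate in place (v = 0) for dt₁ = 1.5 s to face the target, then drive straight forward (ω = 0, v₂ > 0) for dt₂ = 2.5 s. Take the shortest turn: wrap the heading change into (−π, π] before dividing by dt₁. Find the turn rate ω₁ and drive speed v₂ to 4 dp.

ω₁ = 1.8799, v₂ = 2.2361

heading to target = atan2(-0.5−4.5, 0.5−-2) = -1.1071
Δθ = wrap(-1.1071 − 2.3562) = 2.8198; ω₁ = Δθ/dt₁ = 1.8799
distance = √((0.5−-2)² + (-0.5−4.5)²) = 5.5902; v₂ = distance/dt₂ = 2.2361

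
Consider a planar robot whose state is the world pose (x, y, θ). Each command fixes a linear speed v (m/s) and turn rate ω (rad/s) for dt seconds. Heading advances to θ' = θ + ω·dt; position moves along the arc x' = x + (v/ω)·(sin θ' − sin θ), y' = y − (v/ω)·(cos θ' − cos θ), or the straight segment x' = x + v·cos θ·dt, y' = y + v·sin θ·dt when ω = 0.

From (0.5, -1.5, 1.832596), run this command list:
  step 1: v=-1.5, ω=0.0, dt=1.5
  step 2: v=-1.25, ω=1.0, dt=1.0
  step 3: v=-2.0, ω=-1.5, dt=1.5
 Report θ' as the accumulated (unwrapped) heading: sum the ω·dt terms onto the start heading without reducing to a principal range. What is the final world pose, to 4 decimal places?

(2.2377, -6.9242, 0.5826)

step 1: θ'=1.8326 (straight) → pose (1.0823, -3.6733, 1.8326)
step 2: θ'=2.8326 (R=-1.2500) → pose (1.9096, -4.5406, 2.8326)
step 3: θ'=0.5826 (R=1.3333) → pose (2.2377, -6.9242, 0.5826)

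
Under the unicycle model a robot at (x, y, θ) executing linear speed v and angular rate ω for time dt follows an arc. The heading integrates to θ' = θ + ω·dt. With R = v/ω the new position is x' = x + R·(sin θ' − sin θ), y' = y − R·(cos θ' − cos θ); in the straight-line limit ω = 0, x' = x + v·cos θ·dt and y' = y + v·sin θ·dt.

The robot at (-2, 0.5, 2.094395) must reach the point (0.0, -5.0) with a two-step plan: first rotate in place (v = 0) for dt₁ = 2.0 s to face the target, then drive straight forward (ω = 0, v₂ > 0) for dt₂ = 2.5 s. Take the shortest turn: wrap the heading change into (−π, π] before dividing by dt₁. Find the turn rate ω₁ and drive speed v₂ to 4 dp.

heading to target = atan2(-5−0.5, 0−-2) = -1.2220
Δθ = wrap(-1.2220 − 2.0944) = 2.9668; ω₁ = Δθ/dt₁ = 1.4834
distance = √((0−-2)² + (-5−0.5)²) = 5.8523; v₂ = distance/dt₂ = 2.3409

ω₁ = 1.4834, v₂ = 2.3409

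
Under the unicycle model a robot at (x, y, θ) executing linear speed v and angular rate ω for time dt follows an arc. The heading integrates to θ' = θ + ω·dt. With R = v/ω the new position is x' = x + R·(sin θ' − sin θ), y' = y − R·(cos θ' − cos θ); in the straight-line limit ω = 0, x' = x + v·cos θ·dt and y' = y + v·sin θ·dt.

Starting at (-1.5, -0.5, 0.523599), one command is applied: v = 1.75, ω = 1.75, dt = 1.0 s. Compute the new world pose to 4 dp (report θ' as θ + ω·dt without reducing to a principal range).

θ' = 0.5236 + 1.75·1.0 = 2.2736
R = v/ω = 1.75/1.75 = 1.0000
x' = -1.5 + 1.0000·(sin 2.2736 − sin 0.5236) = -1.2370
y' = -0.5 − 1.0000·(cos 2.2736 − cos 0.5236) = 1.0124

(-1.2370, 1.0124, 2.2736)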